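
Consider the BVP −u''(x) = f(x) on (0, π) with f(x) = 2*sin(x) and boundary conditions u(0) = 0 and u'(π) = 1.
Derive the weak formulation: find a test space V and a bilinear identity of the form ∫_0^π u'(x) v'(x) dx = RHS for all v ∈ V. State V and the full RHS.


V = {v ∈ H^1(0, π) : v(0) = 0} (test functions vanish at x = 0 where u is specified); weak form: ∫_0^π u'v' dx = ∫_0^π (2*sin(x)) v dx + v(π) for all v ∈ V.

Multiply both sides by a test function v and integrate from 0 to π:
  ∫_0^π −u''(x) v(x) dx = ∫_0^π f(x) v(x) dx.
Integrate the LHS by parts once:
  ∫_0^π −u'' v dx = −[u'(x) v(x)]_0^π + ∫_0^π u'(x) v'(x) dx.
Thus ∫_0^π u'(x) v'(x) dx = ∫_0^π f(x) v(x) dx + [u'(x) v(x)]_0^π.
Choose V so that boundary terms are either known or forced to vanish.
Mixed BC: u(0) = 0 (Dirichlet) and u'(π) = 1 (Neumann). Define V = {v ∈ H^1(0, π) : v(0) = 0}. Then [u' v]_0^π = u'(π)·v(π) − u'(0)·0 = v(π).
Weak formulation: find u (satisfying any essential BC) such that ∫_0^π u'(x) v'(x) dx = ∫_0^π f v dx + v(π) for all v ∈ V (Dirichlet at 0 absorbed into V; Neumann datum at x = π contributes the boundary term).
Substituting f(x) = 2*sin(x), the right-hand side is ∫_0^π (2*sin(x)) v dx + v(π).


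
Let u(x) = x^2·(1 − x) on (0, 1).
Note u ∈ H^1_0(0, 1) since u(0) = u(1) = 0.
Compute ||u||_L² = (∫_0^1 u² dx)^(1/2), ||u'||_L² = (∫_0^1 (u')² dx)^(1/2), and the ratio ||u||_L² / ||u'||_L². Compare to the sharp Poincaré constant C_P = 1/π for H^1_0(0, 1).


||u||_L² / ||u'||_L² = sqrt(14)/14 < C_P = 1/π.

u(x) = x^2·(1 − x), so u'(x) = x*(2 - 3*x).
u(x) = x^2·(1 − x) vanishes at x = 0 and x = 1, so u ∈ H^1_0(0, 1). Differentiate via the product rule and integrate the resulting polynomials term by term.
  ∫_0^1 u² dx = ∫_0^1 (x^6 - 2*x^5 + x^4) dx. Term by term:
    ∫_0^1 x^6 dx = 1/7;  ∫_0^1 -2*x^5 dx = -1/3;  ∫_0^1 x^4 dx = 1/5.
  Sum: 1/7 − 1/3 + 1/5 = 1/105.
  ∫_0^1 (u')² dx = ∫_0^1 (9*x^4 - 12*x^3 + 4*x^2) dx. Term by term:
    ∫_0^1 9*x^4 dx = 9/5;  ∫_0^1 -12*x^3 dx = -3;  ∫_0^1 4*x^2 dx = 4/3.
  Sum: 9/5 − 3 + 4/3 = 2/15.
∫_0^1 u² dx = 1/105, so ||u||_L² = sqrt(105)/105.
∫_0^1 (u')² dx = 2/15, so ||u'||_L² = sqrt(30)/15.
Ratio ||u||_L² / ||u'||_L² = sqrt(14)/14.
Sharp Poincaré constant on H^1_0(0, 1) is C_P = L/π = 1/π, achieved by sin(π·x).
A polynomial bump cannot attain the sharp Poincaré constant (only the first sine eigenfunction does), so the ratio is strictly less than C_P, consistent with ||u||_L² ≤ C_P ||u'||_L².


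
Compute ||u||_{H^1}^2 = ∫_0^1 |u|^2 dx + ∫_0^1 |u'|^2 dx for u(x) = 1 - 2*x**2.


||u||_{H^1}^2 = 29/5

The H^1 norm (squared) on an interval (0, L) is
  ||u||_{H^1}^2 = ∫_0^L u(x)^2 dx + ∫_0^L u'(x)^2 dx.
Compute u'(x) = -4*x.
Then u(x)^2 = 4*x**4 - 4*x**2 + 1 and u'(x)^2 = 16*x**2.
Integrate each monomial from 0 to 1 using ∫_0^1 c·x^n dx = c·1^(n+1)/(n+1):
  ∫_0^1 u(x)^2 dx = ∫_0^1 (4*x^4 - 4*x^2 + 1) dx. Term by term:
    ∫_0^1 4*x^4 dx = 4/5;  ∫_0^1 -4*x^2 dx = -4/3;  ∫_0^1 1 dx = 1.
  Sum: 4/5 − 4/3 + 1 = 7/15.
  ∫_0^1 u'(x)^2 dx = ∫_0^1 (16*x^2) dx. Term by term:
    ∫_0^1 16*x^2 dx = 16/3.
Adding: ||u||_{H^1}^2 = 7/15 + 16/3 = 29/5.


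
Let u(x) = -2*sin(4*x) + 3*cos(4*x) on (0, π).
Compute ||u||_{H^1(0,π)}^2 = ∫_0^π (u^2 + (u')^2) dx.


||u||_{H^1(0,π)}^2 = 221*π/2

u'(x) = -12*sin(4*x) - 8*cos(4*x).
Expand u² and (u')² and integrate term by term on (0, π), using: for integers n ≥ 1, ∫_0^π sin²(nx) dx = ∫_0^π cos²(nx) dx = π/2; for n ≠ n', ∫_0^π sin(nx)sin(n'x) dx = ∫_0^π cos(nx)cos(n'x) dx = 0; and by product-to-sum, ∫_0^π sin(nx)cos(n'x) dx = ½∫_0^π [sin((n+n')x) + sin((n−n')x)] dx, which is 0 when n+n' is even and 2n/(n²−n'²) when n+n' is odd (it need not vanish on (0, π)).
  u² squared terms: (-2)²·∫sin(4x)² dx = 4·π/2 = 2*π;  (3)²·∫cos(4x)² dx = 9·π/2 = 9*π/2.
  u² cross terms: 2·(-2)·(3)·∫sin(4x)·cos(4x) dx = -12·(0) = 0.
  So ∫_0^π u² dx = 2*π + 9*π/2 + 0 = 13*π/2.
  (u')² squared terms: (-12)²·∫sin(4x)² dx = 144·π/2 = 72*π;  (-8)²·∫cos(4x)² dx = 64·π/2 = 32*π.
  (u')² cross terms: 2·(-12)·(-8)·∫sin(4x)·cos(4x) dx = 192·(0) = 0.
  So ∫_0^π (u')² dx = 72*π + 32*π + 0 = 104*π.
||u||_{H^1}^2 = (13*π/2) + (104*π) = 221*π/2.


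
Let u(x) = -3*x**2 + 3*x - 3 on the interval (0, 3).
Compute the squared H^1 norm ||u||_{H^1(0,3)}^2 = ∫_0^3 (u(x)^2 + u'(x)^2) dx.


||u||_{H^1}^2 = 4509/10

The H^1 norm (squared) on an interval (0, L) is
  ||u||_{H^1}^2 = ∫_0^L u(x)^2 dx + ∫_0^L u'(x)^2 dx.
Compute u'(x) = 3 - 6*x.
Then u(x)^2 = 9*x**4 - 18*x**3 + 27*x**2 - 18*x + 9 and u'(x)^2 = 36*x**2 - 36*x + 9.
Integrate each monomial from 0 to 3 using ∫_0^3 c·x^n dx = c·3^(n+1)/(n+1):
  ∫_0^3 u(x)^2 dx = ∫_0^3 (9*x^4 - 18*x^3 + 27*x^2 - 18*x + 9) dx. Term by term:
    ∫_0^3 9*x^4 dx = 2187/5;  ∫_0^3 -18*x^3 dx = -729/2;  ∫_0^3 27*x^2 dx = 243;
    ∫_0^3 -18*x dx = -81;  ∫_0^3 9 dx = 27.
  Sum: 2187/5 − 729/2 + 243 − 81 + 27 = 2619/10.
  ∫_0^3 u'(x)^2 dx = ∫_0^3 (36*x^2 - 36*x + 9) dx. Term by term:
    ∫_0^3 36*x^2 dx = 324;  ∫_0^3 -36*x dx = -162;  ∫_0^3 9 dx = 27.
  Sum: 324 − 162 + 27 = 189.
Adding: ||u||_{H^1}^2 = 2619/10 + 189 = 4509/10.


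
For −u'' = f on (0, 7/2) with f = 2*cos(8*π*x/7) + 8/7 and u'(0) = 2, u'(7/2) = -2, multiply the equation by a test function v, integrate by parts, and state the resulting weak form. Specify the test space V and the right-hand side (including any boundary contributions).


V = H^1(0, 7/2) (v unrestricted at boundary; u is determined up to an additive constant); weak form: ∫_0^7/2 u'v' dx = ∫_0^7/2 (2*cos(8*π*x/7) + 8/7) v dx − 2·v(7/2) − 2·v(0) for all v ∈ V.

Multiply both sides by a test function v and integrate from 0 to 7/2:
  ∫_0^7/2 −u''(x) v(x) dx = ∫_0^7/2 f(x) v(x) dx.
Integrate the LHS by parts once:
  ∫_0^7/2 −u'' v dx = −[u'(x) v(x)]_0^7/2 + ∫_0^7/2 u'(x) v'(x) dx.
Thus ∫_0^7/2 u'(x) v'(x) dx = ∫_0^7/2 f(x) v(x) dx + [u'(x) v(x)]_0^7/2.
Choose V so that boundary terms are either known or forced to vanish.
u has inhomogeneous Neumann u'(0) = 2, u'(7/2) = -2. [u' v]_0^7/2 = (-2)·v(7/2) − (2)·v(0) = − 2·v(7/2) − 2·v(0). Take V = H^1(0, 7/2); boundary term becomes part of RHS.
Weak formulation: find u (satisfying any essential BC) such that ∫_0^7/2 u'(x) v'(x) dx = ∫_0^7/2 f v dx − 2·v(7/2) − 2·v(0) for all v ∈ V (Neumann data are natural BCs: they enter the RHS as boundary terms).
Substituting f(x) = 2*cos(8*π*x/7) + 8/7, the right-hand side is ∫_0^7/2 (2*cos(8*π*x/7) + 8/7) v dx − 2·v(7/2) − 2·v(0).
Compatibility check (pure Neumann): taking v ≡ 1 ∈ V gives 0 = ∫_0^7/2 f dx + (-2) − (2), i.e. ∫_0^7/2 f dx must equal u'(0) − u'(7/2) = 4. Indeed ∫_0^7/2 (2*cos(8*π*x/7) + 8/7) dx = 4, so the data are compatible. The solution is then unique only up to an additive constant (fix it e.g. by requiring ∫_0^7/2 u dx = 0).


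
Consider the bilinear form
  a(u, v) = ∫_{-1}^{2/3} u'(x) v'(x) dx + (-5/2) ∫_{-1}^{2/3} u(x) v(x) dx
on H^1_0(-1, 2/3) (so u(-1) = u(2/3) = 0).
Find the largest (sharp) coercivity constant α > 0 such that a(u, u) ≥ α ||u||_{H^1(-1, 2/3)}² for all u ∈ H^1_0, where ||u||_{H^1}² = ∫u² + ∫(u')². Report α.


α = (-125 + 18*π^2)/(2*(25 + 9*π^2))

Coercivity of a(·,·) on H^1_0(-1, 2/3) means a(u, u) ≥ α ||u||_{H^1}² for every u ∈ H^1_0.
The interval has length L = 5/3, and Poincaré/coercivity depend only on L. Here a(u, u) = ∫(u')² + (-5/2)·∫u².
Here c = -5/2 < 0 with |c| < (π/L)² = 9*π^2/25, so coercivity still holds. The condition a(u,u) ≥ α||u||_{H^1}² reads (1−α)∫(u')² ≥ (α−c)∫u². Any admissible α is ≤ 1 (rapidly oscillating u have ∫u²/∫(u')² → 0), and α = 1 would force 0 ≥ (1−c)∫u², impossible since c < 1; so 1−α > 0. By the sharp Poincaré inequality on H^1_0 of an interval of length L, ∫(u')² ≥ (π/L)²∫u² with equality for the first sine mode sin(π(x−x₀)/L) (x₀ the left endpoint), so the inequality holds for all u iff (1−α)(π/L)² ≥ α − c, i.e. α ≤ ((π/L)² + c)/((π/L)² + 1) = (1 + c(L/π)²)/(1 + (L/π)²). (Direct route, valid since c ≤ 0: Poincaré gives c∫u² ≥ c(L/π)²∫(u')², so a(u,u) ≥ (1 + c(L/π)²)∫(u')², while ||u||_{H^1}² ≤ (1 + (L/π)²)∫(u')²; dividing yields the same α.) With (π/L)² = 9*π^2/25 and c = -5/2, the largest admissible constant is α = ((π/L)² + c)/((π/L)² + 1).
Simplifying, α = (-125 + 18*π^2)/(2*(25 + 9*π^2)).


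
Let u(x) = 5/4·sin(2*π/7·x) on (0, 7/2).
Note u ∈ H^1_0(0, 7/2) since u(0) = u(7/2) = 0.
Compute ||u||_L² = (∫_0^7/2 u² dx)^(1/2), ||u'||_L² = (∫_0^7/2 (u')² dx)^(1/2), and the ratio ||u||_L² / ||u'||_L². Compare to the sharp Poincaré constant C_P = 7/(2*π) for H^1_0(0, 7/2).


||u||_L² / ||u'||_L² = 7/(2*π) = C_P.

u(x) = 5/4·sin(2*π/7·x), so u'(x) = 5*π*cos(2*π*x/7)/14.
Writing u(x) = A·sin(kπx/L) with A = 5/4 and k = 1, use ∫_0^L sin²(kπx/L) dx = L/2 and ∫_0^L cos²(kπx/L) dx = L/2.
u² = 25/16·sin²(2*π/7·x) and (u')² = 25*π^2/196·cos²(2*π/7·x), and each of sin², cos² integrates to L/2 = 7/4 over (0, 7/2).
∫_0^7/2 u² dx = 175/64, so ||u||_L² = 5*sqrt(7)/8.
∫_0^7/2 (u')² dx = 25*π^2/112, so ||u'||_L² = 5*sqrt(7)*π/28.
Ratio ||u||_L² / ||u'||_L² = 7/(2*π).
Sharp Poincaré constant on H^1_0(0, 7/2) is C_P = L/π = 7/(2*π), achieved by sin(2*π/7·x).
This is the k = 1 eigenfunction (up to amplitude), so the ratio equals the sharp Poincaré constant exactly.


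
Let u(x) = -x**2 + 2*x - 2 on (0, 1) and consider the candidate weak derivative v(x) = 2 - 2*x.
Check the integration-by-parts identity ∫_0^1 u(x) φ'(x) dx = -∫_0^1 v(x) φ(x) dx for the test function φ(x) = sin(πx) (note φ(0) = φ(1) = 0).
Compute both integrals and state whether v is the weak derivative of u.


LHS = -2/π, RHS = -2/π. Yes, v = u' weakly.

u(x) = -x**2 + 2*x - 2, classical derivative u'(x) = 2 - 2*x.
φ(x) = sin(πx), so φ'(x) = π*cos(π*x).
Note φ(0) = φ(1) = 0, so the boundary term u·φ vanishes.
LHS = ∫_0^1 u(x) φ'(x) dx = ∫_0^1 (-π*x^2*cos(π*x) + 2*π*x*cos(π*x) - 2*π*cos(π*x)) dx. Term by term:
  ∫_0^1 -2*π*cos(π*x) dx = 0;  ∫_0^1 -π*x^2*cos(π*x) dx = 2/π;  ∫_0^1 2*π*x*cos(π*x) dx = -4/π.
Sum: 0 + 2/π − 4/π = -2/π.
So LHS = -2/π.
∫_0^1 v(x) φ(x) dx = ∫_0^1 (-2*x*sin(π*x) + 2*sin(π*x)) dx. Term by term:
  ∫_0^1 2*sin(π*x) dx = 4/π;  ∫_0^1 -2*x*sin(π*x) dx = -2/π.
Sum: 4/π − 2/π = 2/π.
So RHS = -∫_0^1 v(x) φ(x) dx = -2/π.
LHS = RHS, so the identity holds for this test φ.
Moreover u is smooth here and v(x) = u'(x) = 2 - 2*x pointwise, so the identity holds for every test function. Hence v is the weak derivative of u.


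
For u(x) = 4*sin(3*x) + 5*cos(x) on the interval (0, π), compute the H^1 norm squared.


||u||_{H^1(0,π)}^2 = 105*π

u'(x) = -5*sin(x) + 12*cos(3*x).
Expand u² and (u')² and integrate term by term on (0, π), using: for integers n ≥ 1, ∫_0^π sin²(nx) dx = ∫_0^π cos²(nx) dx = π/2; for n ≠ n', ∫_0^π sin(nx)sin(n'x) dx = ∫_0^π cos(nx)cos(n'x) dx = 0; and by product-to-sum, ∫_0^π sin(nx)cos(n'x) dx = ½∫_0^π [sin((n+n')x) + sin((n−n')x)] dx, which is 0 when n+n' is even and 2n/(n²−n'²) when n+n' is odd (it need not vanish on (0, π)).
  u² squared terms: (4)²·∫sin(3x)² dx = 16·π/2 = 8*π;  (5)²·∫cos(x)² dx = 25·π/2 = 25*π/2.
  u² cross terms: 2·(4)·(5)·∫sin(3x)·cos(x) dx = 40·(0) = 0.
  So ∫_0^π u² dx = 8*π + 25*π/2 + 0 = 41*π/2.
  (u')² squared terms: (-5)²·∫sin(x)² dx = 25·π/2 = 25*π/2;  (12)²·∫cos(3x)² dx = 144·π/2 = 72*π.
  (u')² cross terms: 2·(-5)·(12)·∫sin(x)·cos(3x) dx = -120·(0) = 0.
  So ∫_0^π (u')² dx = 25*π/2 + 72*π + 0 = 169*π/2.
||u||_{H^1}^2 = (41*π/2) + (169*π/2) = 105*π.


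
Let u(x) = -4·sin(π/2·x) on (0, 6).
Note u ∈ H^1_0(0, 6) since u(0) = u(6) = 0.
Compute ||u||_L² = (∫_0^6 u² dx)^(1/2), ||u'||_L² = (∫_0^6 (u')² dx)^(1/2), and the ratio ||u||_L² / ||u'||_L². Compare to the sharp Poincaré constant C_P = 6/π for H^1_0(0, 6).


||u||_L² / ||u'||_L² = 2/π < C_P = 6/π.

u(x) = -4·sin(π/2·x), so u'(x) = -2*π*cos(π*x/2).
Writing u(x) = A·sin(kπx/L) with A = -4 and k = 3, use ∫_0^L sin²(kπx/L) dx = L/2 and ∫_0^L cos²(kπx/L) dx = L/2.
u² = 16·sin²(π/2·x) and (u')² = 4*π^2·cos²(π/2·x), and each of sin², cos² integrates to L/2 = 3 over (0, 6).
∫_0^6 u² dx = 48, so ||u||_L² = 4*sqrt(3).
∫_0^6 (u')² dx = 12*π^2, so ||u'||_L² = 2*sqrt(3)*π.
Ratio ||u||_L² / ||u'||_L² = 2/π.
Sharp Poincaré constant on H^1_0(0, 6) is C_P = L/π = 6/π, achieved by sin(π/6·x).
This is the k = 3 harmonic; the ratio L/(kπ) is strictly less than C_P = L/π, consistent with the sharp inequality ||u||_L² ≤ C_P ||u'||_L².


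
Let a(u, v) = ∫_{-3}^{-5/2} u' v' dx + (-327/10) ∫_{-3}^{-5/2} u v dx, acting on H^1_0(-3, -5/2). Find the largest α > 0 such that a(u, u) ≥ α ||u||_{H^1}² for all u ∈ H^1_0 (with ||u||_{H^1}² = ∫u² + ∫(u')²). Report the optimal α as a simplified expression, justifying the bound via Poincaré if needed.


α = (-327 + 40*π^2)/(10*(1 + 4*π^2))

Coercivity of a(·,·) on H^1_0(-3, -5/2) means a(u, u) ≥ α ||u||_{H^1}² for every u ∈ H^1_0.
The interval has length L = 1/2, and Poincaré/coercivity depend only on L. Here a(u, u) = ∫(u')² + (-327/10)·∫u².
Here c = -327/10 < 0 with |c| < (π/L)² = 4*π^2, so coercivity still holds. The condition a(u,u) ≥ α||u||_{H^1}² reads (1−α)∫(u')² ≥ (α−c)∫u². Any admissible α is ≤ 1 (rapidly oscillating u have ∫u²/∫(u')² → 0), and α = 1 would force 0 ≥ (1−c)∫u², impossible since c < 1; so 1−α > 0. By the sharp Poincaré inequality on H^1_0 of an interval of length L, ∫(u')² ≥ (π/L)²∫u² with equality for the first sine mode sin(π(x−x₀)/L) (x₀ the left endpoint), so the inequality holds for all u iff (1−α)(π/L)² ≥ α − c, i.e. α ≤ ((π/L)² + c)/((π/L)² + 1) = (1 + c(L/π)²)/(1 + (L/π)²). (Direct route, valid since c ≤ 0: Poincaré gives c∫u² ≥ c(L/π)²∫(u')², so a(u,u) ≥ (1 + c(L/π)²)∫(u')², while ||u||_{H^1}² ≤ (1 + (L/π)²)∫(u')²; dividing yields the same α.) With (π/L)² = 4*π^2 and c = -327/10, the largest admissible constant is α = ((π/L)² + c)/((π/L)² + 1).
Simplifying, α = (-327 + 40*π^2)/(10*(1 + 4*π^2)).


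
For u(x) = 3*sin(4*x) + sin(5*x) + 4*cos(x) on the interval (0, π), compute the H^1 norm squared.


||u||_{H^1(0,π)}^2 = 128/5 + 211*π/2

u'(x) = -4*sin(x) + 12*cos(4*x) + 5*cos(5*x).
Expand u² and (u')² and integrate term by term on (0, π), using: for integers n ≥ 1, ∫_0^π sin²(nx) dx = ∫_0^π cos²(nx) dx = π/2; for n ≠ n', ∫_0^π sin(nx)sin(n'x) dx = ∫_0^π cos(nx)cos(n'x) dx = 0; and by product-to-sum, ∫_0^π sin(nx)cos(n'x) dx = ½∫_0^π [sin((n+n')x) + sin((n−n')x)] dx, which is 0 when n+n' is even and 2n/(n²−n'²) when n+n' is odd (it need not vanish on (0, π)).
  u² squared terms: (3)²·∫sin(4x)² dx = 9·π/2 = 9*π/2;  (4)²·∫cos(x)² dx = 16·π/2 = 8*π;  (1)²·∫sin(5x)² dx = 1·π/2 = π/2.
  u² cross terms: 2·(3)·(4)·∫sin(4x)·cos(x) dx = 24·(8/15) = 64/5;  2·(3)·(1)·∫sin(4x)·sin(5x) dx = 6·(0) = 0;  2·(4)·(1)·∫cos(x)·sin(5x) dx = 8·(0) = 0.
  So ∫_0^π u² dx = 9*π/2 + 8*π + π/2 + 64/5 + 0 + 0 = 64/5 + 13*π.
  (u')² squared terms: (-4)²·∫sin(x)² dx = 16·π/2 = 8*π;  (5)²·∫cos(5x)² dx = 25·π/2 = 25*π/2;  (12)²·∫cos(4x)² dx = 144·π/2 = 72*π.
  (u')² cross terms: 2·(-4)·(5)·∫sin(x)·cos(5x) dx = -40·(0) = 0;  2·(-4)·(12)·∫sin(x)·cos(4x) dx = -96·(-2/15) = 64/5;  2·(5)·(12)·∫cos(5x)·cos(4x) dx = 120·(0) = 0.
  So ∫_0^π (u')² dx = 8*π + 25*π/2 + 72*π + 0 + 64/5 + 0 = 64/5 + 185*π/2.
||u||_{H^1}^2 = (64/5 + 13*π) + (64/5 + 185*π/2) = 128/5 + 211*π/2.


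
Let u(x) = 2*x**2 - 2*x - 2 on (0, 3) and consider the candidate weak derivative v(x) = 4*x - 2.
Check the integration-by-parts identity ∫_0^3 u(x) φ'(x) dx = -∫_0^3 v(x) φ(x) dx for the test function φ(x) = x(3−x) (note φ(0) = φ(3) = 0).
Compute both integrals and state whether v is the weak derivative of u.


LHS = -18, RHS = -18. Yes, v = u' weakly.

u(x) = 2*x**2 - 2*x - 2, classical derivative u'(x) = 4*x - 2.
φ(x) = x(3−x), so φ'(x) = 3 - 2*x.
Note φ(0) = φ(3) = 0, so the boundary term u·φ vanishes.
LHS = ∫_0^3 u(x) φ'(x) dx = ∫_0^3 (-4*x^3 + 10*x^2 - 2*x - 6) dx. Term by term:
  ∫_0^3 -4*x^3 dx = -81;  ∫_0^3 10*x^2 dx = 90;  ∫_0^3 -2*x dx = -9;
  ∫_0^3 -6 dx = -18.
Sum: -81 + 90 − 9 − 18 = -18.
So LHS = -18.
∫_0^3 v(x) φ(x) dx = ∫_0^3 (-4*x^3 + 14*x^2 - 6*x) dx. Term by term:
  ∫_0^3 -4*x^3 dx = -81;  ∫_0^3 14*x^2 dx = 126;  ∫_0^3 -6*x dx = -27.
Sum: -81 + 126 − 27 = 18.
So RHS = -∫_0^3 v(x) φ(x) dx = -18.
LHS = RHS, so the identity holds for this test φ.
Moreover u is smooth here and v(x) = u'(x) = 4*x - 2 pointwise, so the identity holds for every test function. Hence v is the weak derivative of u.


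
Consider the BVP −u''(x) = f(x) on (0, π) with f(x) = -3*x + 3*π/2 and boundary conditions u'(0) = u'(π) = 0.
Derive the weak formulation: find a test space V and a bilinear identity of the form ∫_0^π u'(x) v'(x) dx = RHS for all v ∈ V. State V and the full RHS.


V = H^1(0, π) (no boundary constraint on v; u is determined up to an additive constant); weak form: ∫_0^π u'v' dx = ∫_0^π (-3*x + 3*π/2) v dx for all v ∈ V.

Multiply both sides by a test function v and integrate from 0 to π:
  ∫_0^π −u''(x) v(x) dx = ∫_0^π f(x) v(x) dx.
Integrate the LHS by parts once:
  ∫_0^π −u'' v dx = −[u'(x) v(x)]_0^π + ∫_0^π u'(x) v'(x) dx.
Thus ∫_0^π u'(x) v'(x) dx = ∫_0^π f(x) v(x) dx + [u'(x) v(x)]_0^π.
Choose V so that boundary terms are either known or forced to vanish.
u has homogeneous Neumann: u'(0) = u'(π) = 0. So [u' v]_0^π = 0·v(π) − 0·v(0) = 0 for any v; take V = H^1(0, π).
Weak formulation: find u (satisfying any essential BC) such that ∫_0^π u'(x) v'(x) dx = ∫_0^π f v dx for all v ∈ V (homogeneous Neumann, so boundary terms vanish).
Substituting f(x) = -3*x + 3*π/2, the right-hand side is ∫_0^π (-3*x + 3*π/2) v dx.
Compatibility check (pure Neumann): taking v ≡ 1 ∈ V gives 0 = ∫_0^π f dx + (0) − (0), i.e. ∫_0^π f dx must equal u'(0) − u'(π) = 0. Indeed ∫_0^π (-3*x + 3*π/2) dx = 0, so the data are compatible. The solution is then unique only up to an additive constant (fix it e.g. by requiring ∫_0^π u dx = 0).


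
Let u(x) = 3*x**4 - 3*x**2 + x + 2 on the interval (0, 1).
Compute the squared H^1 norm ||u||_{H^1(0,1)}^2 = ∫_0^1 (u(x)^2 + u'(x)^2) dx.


||u||_{H^1}^2 = 277/30

The H^1 norm (squared) on an interval (0, L) is
  ||u||_{H^1}^2 = ∫_0^L u(x)^2 dx + ∫_0^L u'(x)^2 dx.
Compute u'(x) = 12*x**3 - 6*x + 1.
Then u(x)^2 = 9*x**8 - 18*x**6 + 6*x**5 + 21*x**4 - 6*x**3 - 11*x**2 + 4*x + 4 and u'(x)^2 = 144*x**6 - 144*x**4 + 24*x**3 + 36*x**2 - 12*x + 1.
Integrate each monomial from 0 to 1 using ∫_0^1 c·x^n dx = c·1^(n+1)/(n+1):
  ∫_0^1 u(x)^2 dx = ∫_0^1 (9*x^8 - 18*x^6 + 6*x^5 + 21*x^4 - 6*x^3 - 11*x^2 + 4*x + 4) dx. Term by term:
    ∫_0^1 9*x^8 dx = 1;  ∫_0^1 -18*x^6 dx = -18/7;  ∫_0^1 6*x^5 dx = 1;
    ∫_0^1 21*x^4 dx = 21/5;  ∫_0^1 -6*x^3 dx = -3/2;  ∫_0^1 -11*x^2 dx = -11/3;
    ∫_0^1 4*x dx = 2;  ∫_0^1 4 dx = 4.
  Sum: 1 − 18/7 + 1 + 21/5 − 3/2 − 11/3 + 2 + 4 = 937/210.
  ∫_0^1 u'(x)^2 dx = ∫_0^1 (144*x^6 - 144*x^4 + 24*x^3 + 36*x^2 - 12*x + 1) dx. Term by term:
    ∫_0^1 144*x^6 dx = 144/7;  ∫_0^1 -144*x^4 dx = -144/5;  ∫_0^1 24*x^3 dx = 6;
    ∫_0^1 36*x^2 dx = 12;  ∫_0^1 -12*x dx = -6;  ∫_0^1 1 dx = 1.
  Sum: 144/7 − 144/5 + 6 + 12 − 6 + 1 = 167/35.
Adding: ||u||_{H^1}^2 = 937/210 + 167/35 = 277/30.


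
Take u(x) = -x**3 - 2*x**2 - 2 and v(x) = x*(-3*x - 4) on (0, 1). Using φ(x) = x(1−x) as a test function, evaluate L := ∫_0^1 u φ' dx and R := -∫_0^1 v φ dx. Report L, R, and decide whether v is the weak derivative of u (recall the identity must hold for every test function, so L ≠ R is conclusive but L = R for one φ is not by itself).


LHS = 29/60, RHS = 29/60. Yes, v = u' weakly.

u(x) = -x**3 - 2*x**2 - 2, classical derivative u'(x) = -3*x**2 - 4*x.
φ(x) = x(1−x), so φ'(x) = 1 - 2*x.
Note φ(0) = φ(1) = 0, so the boundary term u·φ vanishes.
LHS = ∫_0^1 u(x) φ'(x) dx = ∫_0^1 (2*x^4 + 3*x^3 - 2*x^2 + 4*x - 2) dx. Term by term:
  ∫_0^1 2*x^4 dx = 2/5;  ∫_0^1 3*x^3 dx = 3/4;  ∫_0^1 -2*x^2 dx = -2/3;
  ∫_0^1 4*x dx = 2;  ∫_0^1 -2 dx = -2.
Sum: 2/5 + 3/4 − 2/3 + 2 − 2 = 29/60.
So LHS = 29/60.
∫_0^1 v(x) φ(x) dx = ∫_0^1 (3*x^4 + x^3 - 4*x^2) dx. Term by term:
  ∫_0^1 3*x^4 dx = 3/5;  ∫_0^1 x^3 dx = 1/4;  ∫_0^1 -4*x^2 dx = -4/3.
Sum: 3/5 + 1/4 − 4/3 = -29/60.
So RHS = -∫_0^1 v(x) φ(x) dx = 29/60.
LHS = RHS, so the identity holds for this test φ.
Moreover u is smooth here and v(x) = u'(x) = -3*x**2 - 4*x pointwise, so the identity holds for every test function. Hence v is the weak derivative of u.


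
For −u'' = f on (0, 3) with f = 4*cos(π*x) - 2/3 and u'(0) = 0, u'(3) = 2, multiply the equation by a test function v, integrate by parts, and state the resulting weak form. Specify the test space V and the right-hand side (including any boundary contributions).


V = H^1(0, 3) (v unrestricted at boundary; u is determined up to an additive constant); weak form: ∫_0^3 u'v' dx = ∫_0^3 (4*cos(π*x) - 2/3) v dx + 2·v(3) for all v ∈ V.

Multiply both sides by a test function v and integrate from 0 to 3:
  ∫_0^3 −u''(x) v(x) dx = ∫_0^3 f(x) v(x) dx.
Integrate the LHS by parts once:
  ∫_0^3 −u'' v dx = −[u'(x) v(x)]_0^3 + ∫_0^3 u'(x) v'(x) dx.
Thus ∫_0^3 u'(x) v'(x) dx = ∫_0^3 f(x) v(x) dx + [u'(x) v(x)]_0^3.
Choose V so that boundary terms are either known or forced to vanish.
u has inhomogeneous Neumann u'(0) = 0, u'(3) = 2. [u' v]_0^3 = (2)·v(3) − (0)·v(0) = 2·v(3). Take V = H^1(0, 3); boundary term becomes part of RHS.
Weak formulation: find u (satisfying any essential BC) such that ∫_0^3 u'(x) v'(x) dx = ∫_0^3 f v dx + 2·v(3) for all v ∈ V (Neumann data are natural BCs: they enter the RHS as boundary terms).
Substituting f(x) = 4*cos(π*x) - 2/3, the right-hand side is ∫_0^3 (4*cos(π*x) - 2/3) v dx + 2·v(3).
Compatibility check (pure Neumann): taking v ≡ 1 ∈ V gives 0 = ∫_0^3 f dx + (2) − (0), i.e. ∫_0^3 f dx must equal u'(0) − u'(3) = -2. Indeed ∫_0^3 (4*cos(π*x) - 2/3) dx = -2, so the data are compatible. The solution is then unique only up to an additive constant (fix it e.g. by requiring ∫_0^3 u dx = 0).


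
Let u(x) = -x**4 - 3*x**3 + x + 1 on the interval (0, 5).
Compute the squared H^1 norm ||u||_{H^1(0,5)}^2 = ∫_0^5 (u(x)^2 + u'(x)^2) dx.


||u||_{H^1}^2 = 255542195/252

The H^1 norm (squared) on an interval (0, L) is
  ||u||_{H^1}^2 = ∫_0^L u(x)^2 dx + ∫_0^L u'(x)^2 dx.
Compute u'(x) = -4*x**3 - 9*x**2 + 1.
Then u(x)^2 = x**8 + 6*x**7 + 9*x**6 - 2*x**5 - 8*x**4 - 6*x**3 + x**2 + 2*x + 1 and u'(x)^2 = 16*x**6 + 72*x**5 + 81*x**4 - 8*x**3 - 18*x**2 + 1.
Integrate each monomial from 0 to 5 using ∫_0^5 c·x^n dx = c·5^(n+1)/(n+1):
  ∫_0^5 u(x)^2 dx = ∫_0^5 (x^8 + 6*x^7 + 9*x^6 - 2*x^5 - 8*x^4 - 6*x^3 + x^2 + 2*x + 1) dx. Term by term:
    ∫_0^5 x^8 dx = 1953125/9;  ∫_0^5 6*x^7 dx = 1171875/4;  ∫_0^5 9*x^6 dx = 703125/7;
    ∫_0^5 -2*x^5 dx = -15625/3;  ∫_0^5 -8*x^4 dx = -5000;  ∫_0^5 -6*x^3 dx = -1875/2;
    ∫_0^5 x^2 dx = 125/3;  ∫_0^5 2*x dx = 25;  ∫_0^5 1 dx = 5.
  Sum: 1953125/9 + 1171875/4 + 703125/7 − 15625/3 − 5000 − 1875/2 + 125/3 + 25 + 5 = 151037435/252.
  ∫_0^5 u'(x)^2 dx = ∫_0^5 (16*x^6 + 72*x^5 + 81*x^4 - 8*x^3 - 18*x^2 + 1) dx. Term by term:
    ∫_0^5 16*x^6 dx = 1250000/7;  ∫_0^5 72*x^5 dx = 187500;  ∫_0^5 81*x^4 dx = 50625;
    ∫_0^5 -8*x^3 dx = -1250;  ∫_0^5 -18*x^2 dx = -750;  ∫_0^5 1 dx = 5.
  Sum: 1250000/7 + 187500 + 50625 − 1250 − 750 + 5 = 2902910/7.
Adding: ||u||_{H^1}^2 = 151037435/252 + 2902910/7 = 255542195/252.


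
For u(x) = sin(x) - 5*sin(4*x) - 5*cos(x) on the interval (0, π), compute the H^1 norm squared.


||u||_{H^1(0,π)}^2 = 160/3 + 477*π/2

u'(x) = 5*sin(x) + cos(x) - 20*cos(4*x).
Expand u² and (u')² and integrate term by term on (0, π), using: for integers n ≥ 1, ∫_0^π sin²(nx) dx = ∫_0^π cos²(nx) dx = π/2; for n ≠ n', ∫_0^π sin(nx)sin(n'x) dx = ∫_0^π cos(nx)cos(n'x) dx = 0; and by product-to-sum, ∫_0^π sin(nx)cos(n'x) dx = ½∫_0^π [sin((n+n')x) + sin((n−n')x)] dx, which is 0 when n+n' is even and 2n/(n²−n'²) when n+n' is odd (it need not vanish on (0, π)).
  u² squared terms: (-5)²·∫cos(x)² dx = 25·π/2 = 25*π/2;  (-5)²·∫sin(4x)² dx = 25·π/2 = 25*π/2;  (1)²·∫sin(x)² dx = 1·π/2 = π/2.
  u² cross terms: 2·(-5)·(-5)·∫cos(x)·sin(4x) dx = 50·(8/15) = 80/3;  2·(-5)·(1)·∫cos(x)·sin(x) dx = -10·(0) = 0;  2·(-5)·(1)·∫sin(4x)·sin(x) dx = -10·(0) = 0.
  So ∫_0^π u² dx = 25*π/2 + 25*π/2 + π/2 + 80/3 + 0 + 0 = 80/3 + 51*π/2.
  (u')² squared terms: (-20)²·∫cos(4x)² dx = 400·π/2 = 200*π;  (5)²·∫sin(x)² dx = 25·π/2 = 25*π/2;  (1)²·∫cos(x)² dx = 1·π/2 = π/2.
  (u')² cross terms: 2·(-20)·(5)·∫cos(4x)·sin(x) dx = -200·(-2/15) = 80/3;  2·(-20)·(1)·∫cos(4x)·cos(x) dx = -40·(0) = 0;  2·(5)·(1)·∫sin(x)·cos(x) dx = 10·(0) = 0.
  So ∫_0^π (u')² dx = 200*π + 25*π/2 + π/2 + 80/3 + 0 + 0 = 80/3 + 213*π.
||u||_{H^1}^2 = (80/3 + 51*π/2) + (80/3 + 213*π) = 160/3 + 477*π/2.


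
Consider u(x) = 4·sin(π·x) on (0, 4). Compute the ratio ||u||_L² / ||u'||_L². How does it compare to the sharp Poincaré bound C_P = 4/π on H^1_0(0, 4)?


||u||_L² / ||u'||_L² = 1/π < C_P = 4/π.

u(x) = 4·sin(π·x), so u'(x) = 4*π*cos(π*x).
Writing u(x) = A·sin(kπx/L) with A = 4 and k = 4, use ∫_0^L sin²(kπx/L) dx = L/2 and ∫_0^L cos²(kπx/L) dx = L/2.
u² = 16·sin²(π·x) and (u')² = 16*π^2·cos²(π·x), and each of sin², cos² integrates to L/2 = 2 over (0, 4).
∫_0^4 u² dx = 32, so ||u||_L² = 4*sqrt(2).
∫_0^4 (u')² dx = 32*π^2, so ||u'||_L² = 4*sqrt(2)*π.
Ratio ||u||_L² / ||u'||_L² = 1/π.
Sharp Poincaré constant on H^1_0(0, 4) is C_P = L/π = 4/π, achieved by sin(π/4·x).
This is the k = 4 harmonic; the ratio L/(kπ) is strictly less than C_P = L/π, consistent with the sharp inequality ||u||_L² ≤ C_P ||u'||_L².


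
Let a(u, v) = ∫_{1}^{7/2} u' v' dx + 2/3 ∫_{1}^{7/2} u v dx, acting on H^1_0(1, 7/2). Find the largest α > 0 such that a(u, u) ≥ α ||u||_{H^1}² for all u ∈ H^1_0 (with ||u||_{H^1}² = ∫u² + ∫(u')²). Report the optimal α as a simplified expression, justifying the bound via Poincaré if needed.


α = 2*(25 + 6*π^2)/(3*(25 + 4*π^2))

Coercivity of a(·,·) on H^1_0(1, 7/2) means a(u, u) ≥ α ||u||_{H^1}² for every u ∈ H^1_0.
The interval has length L = 5/2, and Poincaré/coercivity depend only on L. Here a(u, u) = ∫(u')² + (2/3)·∫u².
Here 0 < c = 2/3 < 1. The condition a(u,u) ≥ α||u||_{H^1}² reads (1−α)∫(u')² ≥ (α−c)∫u². Any admissible α is ≤ 1 (rapidly oscillating u have ∫u²/∫(u')² → 0), and α = 1 would force 0 ≥ (1−c)∫u², impossible since c < 1; so 1−α > 0. By the sharp Poincaré inequality on H^1_0 of an interval of length L, ∫(u')² ≥ (π/L)²∫u² with equality for the first sine mode sin(π(x−x₀)/L) (x₀ the left endpoint), so the inequality holds for all u iff (1−α)(π/L)² ≥ α − c, i.e. α ≤ ((π/L)² + c)/((π/L)² + 1) = (1 + c(L/π)²)/(1 + (L/π)²). With (π/L)² = 4*π^2/25 and c = 2/3, the largest admissible constant is α = ((π/L)² + c)/((π/L)² + 1).
Simplifying, α = 2*(25 + 6*π^2)/(3*(25 + 4*π^2)).


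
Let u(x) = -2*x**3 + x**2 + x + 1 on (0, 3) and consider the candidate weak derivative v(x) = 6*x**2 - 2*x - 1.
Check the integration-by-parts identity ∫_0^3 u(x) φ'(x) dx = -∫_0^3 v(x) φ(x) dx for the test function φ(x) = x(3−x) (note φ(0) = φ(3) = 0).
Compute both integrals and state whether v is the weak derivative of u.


LHS = 549/10, RHS = -549/10. No, v is not the weak derivative of u.

u(x) = -2*x**3 + x**2 + x + 1, classical derivative u'(x) = -6*x**2 + 2*x + 1.
φ(x) = x(3−x), so φ'(x) = 3 - 2*x.
Note φ(0) = φ(3) = 0, so the boundary term u·φ vanishes.
LHS = ∫_0^3 u(x) φ'(x) dx = ∫_0^3 (4*x^4 - 8*x^3 + x^2 + x + 3) dx. Term by term:
  ∫_0^3 4*x^4 dx = 972/5;  ∫_0^3 -8*x^3 dx = -162;  ∫_0^3 x^2 dx = 9;
  ∫_0^3 x dx = 9/2;  ∫_0^3 3 dx = 9.
Sum: 972/5 − 162 + 9 + 9/2 + 9 = 549/10.
So LHS = 549/10.
∫_0^3 v(x) φ(x) dx = ∫_0^3 (-6*x^4 + 20*x^3 - 5*x^2 - 3*x) dx. Term by term:
  ∫_0^3 -6*x^4 dx = -1458/5;  ∫_0^3 20*x^3 dx = 405;  ∫_0^3 -5*x^2 dx = -45;
  ∫_0^3 -3*x dx = -27/2.
Sum: -1458/5 + 405 − 45 − 27/2 = 549/10.
So RHS = -∫_0^3 v(x) φ(x) dx = -549/10.
LHS − RHS = 549/5 ≠ 0, so the identity fails.
(For a valid weak derivative the identity must hold for EVERY test function, in particular this one. The failure shows v is NOT the weak derivative of u.)
Correct weak derivative would be u'(x) = -6*x**2 + 2*x + 1.


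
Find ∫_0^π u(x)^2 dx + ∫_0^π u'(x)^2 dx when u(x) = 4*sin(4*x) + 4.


||u||_{H^1(0,π)}^2 = 152*π

u'(x) = 16*cos(4*x).
Expand u² and (u')² and integrate term by term on (0, π), using: for integers n ≥ 1, ∫_0^π sin²(nx) dx = ∫_0^π cos²(nx) dx = π/2; for n ≠ n', ∫_0^π sin(nx)sin(n'x) dx = ∫_0^π cos(nx)cos(n'x) dx = 0; and by product-to-sum, ∫_0^π sin(nx)cos(n'x) dx = ½∫_0^π [sin((n+n')x) + sin((n−n')x)] dx, which is 0 when n+n' is even and 2n/(n²−n'²) when n+n' is odd (it need not vanish on (0, π)). For the constant mode: ∫_0^π 1 dx = π, ∫_0^π cos(nx) dx = 0, ∫_0^π sin(nx) dx = (1−(−1)^n)/n.
  u² squared terms: (4)²·∫1 dx = 16·π = 16*π;  (4)²·∫sin(4x)² dx = 16·π/2 = 8*π.
  u² cross terms: 2·(4)·(4)·∫1·sin(4x) dx = 32·(0) = 0.
  So ∫_0^π u² dx = 16*π + 8*π + 0 = 24*π.
  (u')² squared terms: (16)²·∫cos(4x)² dx = 256·π/2 = 128*π.
  So ∫_0^π (u')² dx = 128*π.
||u||_{H^1}^2 = (24*π) + (128*π) = 152*π.


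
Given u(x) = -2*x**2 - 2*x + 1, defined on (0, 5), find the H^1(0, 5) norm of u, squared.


||u||_{H^1}^2 = 13775/3

The H^1 norm (squared) on an interval (0, L) is
  ||u||_{H^1}^2 = ∫_0^L u(x)^2 dx + ∫_0^L u'(x)^2 dx.
Compute u'(x) = -4*x - 2.
Then u(x)^2 = 4*x**4 + 8*x**3 - 4*x + 1 and u'(x)^2 = 16*x**2 + 16*x + 4.
Integrate each monomial from 0 to 5 using ∫_0^5 c·x^n dx = c·5^(n+1)/(n+1):
  ∫_0^5 u(x)^2 dx = ∫_0^5 (4*x^4 + 8*x^3 - 4*x + 1) dx. Term by term:
    ∫_0^5 4*x^4 dx = 2500;  ∫_0^5 8*x^3 dx = 1250;  ∫_0^5 -4*x dx = -50;
    ∫_0^5 1 dx = 5.
  Sum: 2500 + 1250 − 50 + 5 = 3705.
  ∫_0^5 u'(x)^2 dx = ∫_0^5 (16*x^2 + 16*x + 4) dx. Term by term:
    ∫_0^5 16*x^2 dx = 2000/3;  ∫_0^5 16*x dx = 200;  ∫_0^5 4 dx = 20.
  Sum: 2000/3 + 200 + 20 = 2660/3.
Adding: ||u||_{H^1}^2 = 3705 + 2660/3 = 13775/3.


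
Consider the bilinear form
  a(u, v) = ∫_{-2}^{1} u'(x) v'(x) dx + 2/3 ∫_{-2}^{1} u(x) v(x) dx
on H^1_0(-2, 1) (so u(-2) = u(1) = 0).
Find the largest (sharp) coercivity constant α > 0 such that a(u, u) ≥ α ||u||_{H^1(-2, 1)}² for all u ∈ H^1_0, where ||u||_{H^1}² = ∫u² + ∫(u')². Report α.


α = (6 + π^2)/(9 + π^2)

Coercivity of a(·,·) on H^1_0(-2, 1) means a(u, u) ≥ α ||u||_{H^1}² for every u ∈ H^1_0.
The interval has length L = 3, and Poincaré/coercivity depend only on L. Here a(u, u) = ∫(u')² + (2/3)·∫u².
Here 0 < c = 2/3 < 1. The condition a(u,u) ≥ α||u||_{H^1}² reads (1−α)∫(u')² ≥ (α−c)∫u². Any admissible α is ≤ 1 (rapidly oscillating u have ∫u²/∫(u')² → 0), and α = 1 would force 0 ≥ (1−c)∫u², impossible since c < 1; so 1−α > 0. By the sharp Poincaré inequality on H^1_0 of an interval of length L, ∫(u')² ≥ (π/L)²∫u² with equality for the first sine mode sin(π(x−x₀)/L) (x₀ the left endpoint), so the inequality holds for all u iff (1−α)(π/L)² ≥ α − c, i.e. α ≤ ((π/L)² + c)/((π/L)² + 1) = (1 + c(L/π)²)/(1 + (L/π)²). With (π/L)² = π^2/9 and c = 2/3, the largest admissible constant is α = ((π/L)² + c)/((π/L)² + 1).
Simplifying, α = (6 + π^2)/(9 + π^2).


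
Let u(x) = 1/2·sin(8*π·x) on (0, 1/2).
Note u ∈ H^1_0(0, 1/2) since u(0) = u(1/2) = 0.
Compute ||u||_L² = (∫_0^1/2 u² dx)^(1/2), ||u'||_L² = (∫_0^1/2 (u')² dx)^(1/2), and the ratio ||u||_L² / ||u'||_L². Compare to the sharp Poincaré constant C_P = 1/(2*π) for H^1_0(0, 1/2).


||u||_L² / ||u'||_L² = 1/(8*π) < C_P = 1/(2*π).

u(x) = 1/2·sin(8*π·x), so u'(x) = 4*π*cos(8*π*x).
Writing u(x) = A·sin(kπx/L) with A = 1/2 and k = 4, use ∫_0^L sin²(kπx/L) dx = L/2 and ∫_0^L cos²(kπx/L) dx = L/2.
u² = 1/4·sin²(8*π·x) and (u')² = 16*π^2·cos²(8*π·x), and each of sin², cos² integrates to L/2 = 1/4 over (0, 1/2).
∫_0^1/2 u² dx = 1/16, so ||u||_L² = 1/4.
∫_0^1/2 (u')² dx = 4*π^2, so ||u'||_L² = 2*π.
Ratio ||u||_L² / ||u'||_L² = 1/(8*π).
Sharp Poincaré constant on H^1_0(0, 1/2) is C_P = L/π = 1/(2*π), achieved by sin(2*π·x).
This is the k = 4 harmonic; the ratio L/(kπ) is strictly less than C_P = L/π, consistent with the sharp inequality ||u||_L² ≤ C_P ||u'||_L².


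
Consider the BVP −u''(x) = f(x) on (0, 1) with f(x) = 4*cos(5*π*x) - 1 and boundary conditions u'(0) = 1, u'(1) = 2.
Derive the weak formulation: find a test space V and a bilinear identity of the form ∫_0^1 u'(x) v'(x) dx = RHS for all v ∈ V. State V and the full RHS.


V = H^1(0, 1) (v unrestricted at boundary; u is determined up to an additive constant); weak form: ∫_0^1 u'v' dx = ∫_0^1 (4*cos(5*π*x) - 1) v dx + 2·v(1) − v(0) for all v ∈ V.

Multiply both sides by a test function v and integrate from 0 to 1:
  ∫_0^1 −u''(x) v(x) dx = ∫_0^1 f(x) v(x) dx.
Integrate the LHS by parts once:
  ∫_0^1 −u'' v dx = −[u'(x) v(x)]_0^1 + ∫_0^1 u'(x) v'(x) dx.
Thus ∫_0^1 u'(x) v'(x) dx = ∫_0^1 f(x) v(x) dx + [u'(x) v(x)]_0^1.
Choose V so that boundary terms are either known or forced to vanish.
u has inhomogeneous Neumann u'(0) = 1, u'(1) = 2. [u' v]_0^1 = (2)·v(1) − (1)·v(0) = 2·v(1) − v(0). Take V = H^1(0, 1); boundary term becomes part of RHS.
Weak formulation: find u (satisfying any essential BC) such that ∫_0^1 u'(x) v'(x) dx = ∫_0^1 f v dx + 2·v(1) − v(0) for all v ∈ V (Neumann data are natural BCs: they enter the RHS as boundary terms).
Substituting f(x) = 4*cos(5*π*x) - 1, the right-hand side is ∫_0^1 (4*cos(5*π*x) - 1) v dx + 2·v(1) − v(0).
Compatibility check (pure Neumann): taking v ≡ 1 ∈ V gives 0 = ∫_0^1 f dx + (2) − (1), i.e. ∫_0^1 f dx must equal u'(0) − u'(1) = -1. Indeed ∫_0^1 (4*cos(5*π*x) - 1) dx = -1, so the data are compatible. The solution is then unique only up to an additive constant (fix it e.g. by requiring ∫_0^1 u dx = 0).


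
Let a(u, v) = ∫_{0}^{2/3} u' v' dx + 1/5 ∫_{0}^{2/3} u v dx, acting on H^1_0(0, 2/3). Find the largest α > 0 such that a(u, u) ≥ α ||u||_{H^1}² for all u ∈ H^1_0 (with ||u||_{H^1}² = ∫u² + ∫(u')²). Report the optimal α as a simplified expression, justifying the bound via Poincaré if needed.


α = (4 + 45*π^2)/(5*(4 + 9*π^2))

Coercivity of a(·,·) on H^1_0(0, 2/3) means a(u, u) ≥ α ||u||_{H^1}² for every u ∈ H^1_0.
The interval has length L = 2/3, and Poincaré/coercivity depend only on L. Here a(u, u) = ∫(u')² + (1/5)·∫u².
Here 0 < c = 1/5 < 1. The condition a(u,u) ≥ α||u||_{H^1}² reads (1−α)∫(u')² ≥ (α−c)∫u². Any admissible α is ≤ 1 (rapidly oscillating u have ∫u²/∫(u')² → 0), and α = 1 would force 0 ≥ (1−c)∫u², impossible since c < 1; so 1−α > 0. By the sharp Poincaré inequality on H^1_0 of an interval of length L, ∫(u')² ≥ (π/L)²∫u² with equality for the first sine mode sin(π(x−x₀)/L) (x₀ the left endpoint), so the inequality holds for all u iff (1−α)(π/L)² ≥ α − c, i.e. α ≤ ((π/L)² + c)/((π/L)² + 1) = (1 + c(L/π)²)/(1 + (L/π)²). With (π/L)² = 9*π^2/4 and c = 1/5, the largest admissible constant is α = ((π/L)² + c)/((π/L)² + 1).
Simplifying, α = (4 + 45*π^2)/(5*(4 + 9*π^2)).


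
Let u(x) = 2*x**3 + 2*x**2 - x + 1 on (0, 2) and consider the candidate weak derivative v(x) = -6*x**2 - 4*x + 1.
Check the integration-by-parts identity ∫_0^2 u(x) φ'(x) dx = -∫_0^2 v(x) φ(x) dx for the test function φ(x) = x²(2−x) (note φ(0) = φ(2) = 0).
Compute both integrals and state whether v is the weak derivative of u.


LHS = -268/15, RHS = 268/15. No, v is not the weak derivative of u.

u(x) = 2*x**3 + 2*x**2 - x + 1, classical derivative u'(x) = 6*x**2 + 4*x - 1.
φ(x) = x²(2−x), so φ'(x) = x*(4 - 3*x).
Note φ(0) = φ(2) = 0, so the boundary term u·φ vanishes.
LHS = ∫_0^2 u(x) φ'(x) dx = ∫_0^2 (-6*x^5 + 2*x^4 + 11*x^3 - 7*x^2 + 4*x) dx. Term by term:
  ∫_0^2 -6*x^5 dx = -64;  ∫_0^2 2*x^4 dx = 64/5;  ∫_0^2 11*x^3 dx = 44;
  ∫_0^2 -7*x^2 dx = -56/3;  ∫_0^2 4*x dx = 8.
Sum: -64 + 64/5 + 44 − 56/3 + 8 = -268/15.
So LHS = -268/15.
∫_0^2 v(x) φ(x) dx = ∫_0^2 (6*x^5 - 8*x^4 - 9*x^3 + 2*x^2) dx. Term by term:
  ∫_0^2 6*x^5 dx = 64;  ∫_0^2 -8*x^4 dx = -256/5;  ∫_0^2 -9*x^3 dx = -36;
  ∫_0^2 2*x^2 dx = 16/3.
Sum: 64 − 256/5 − 36 + 16/3 = -268/15.
So RHS = -∫_0^2 v(x) φ(x) dx = 268/15.
LHS − RHS = -536/15 ≠ 0, so the identity fails.
(For a valid weak derivative the identity must hold for EVERY test function, in particular this one. The failure shows v is NOT the weak derivative of u.)
Correct weak derivative would be u'(x) = 6*x**2 + 4*x - 1.


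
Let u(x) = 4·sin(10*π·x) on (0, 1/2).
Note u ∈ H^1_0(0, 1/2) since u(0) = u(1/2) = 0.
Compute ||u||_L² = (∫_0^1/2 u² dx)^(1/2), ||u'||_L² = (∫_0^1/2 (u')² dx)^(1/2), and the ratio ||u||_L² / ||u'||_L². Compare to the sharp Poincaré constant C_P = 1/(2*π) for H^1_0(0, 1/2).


||u||_L² / ||u'||_L² = 1/(10*π) < C_P = 1/(2*π).

u(x) = 4·sin(10*π·x), so u'(x) = 40*π*cos(10*π*x).
Writing u(x) = A·sin(kπx/L) with A = 4 and k = 5, use ∫_0^L sin²(kπx/L) dx = L/2 and ∫_0^L cos²(kπx/L) dx = L/2.
u² = 16·sin²(10*π·x) and (u')² = 1600*π^2·cos²(10*π·x), and each of sin², cos² integrates to L/2 = 1/4 over (0, 1/2).
∫_0^1/2 u² dx = 4, so ||u||_L² = 2.
∫_0^1/2 (u')² dx = 400*π^2, so ||u'||_L² = 20*π.
Ratio ||u||_L² / ||u'||_L² = 1/(10*π).
Sharp Poincaré constant on H^1_0(0, 1/2) is C_P = L/π = 1/(2*π), achieved by sin(2*π·x).
This is the k = 5 harmonic; the ratio L/(kπ) is strictly less than C_P = L/π, consistent with the sharp inequality ||u||_L² ≤ C_P ||u'||_L².


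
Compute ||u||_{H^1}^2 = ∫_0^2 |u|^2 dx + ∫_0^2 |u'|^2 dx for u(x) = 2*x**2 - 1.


||u||_{H^1}^2 = 298/5

The H^1 norm (squared) on an interval (0, L) is
  ||u||_{H^1}^2 = ∫_0^L u(x)^2 dx + ∫_0^L u'(x)^2 dx.
Compute u'(x) = 4*x.
Then u(x)^2 = 4*x**4 - 4*x**2 + 1 and u'(x)^2 = 16*x**2.
Integrate each monomial from 0 to 2 using ∫_0^2 c·x^n dx = c·2^(n+1)/(n+1):
  ∫_0^2 u(x)^2 dx = ∫_0^2 (4*x^4 - 4*x^2 + 1) dx. Term by term:
    ∫_0^2 4*x^4 dx = 128/5;  ∫_0^2 -4*x^2 dx = -32/3;  ∫_0^2 1 dx = 2.
  Sum: 128/5 − 32/3 + 2 = 254/15.
  ∫_0^2 u'(x)^2 dx = ∫_0^2 (16*x^2) dx. Term by term:
    ∫_0^2 16*x^2 dx = 128/3.
Adding: ||u||_{H^1}^2 = 254/15 + 128/3 = 298/5.


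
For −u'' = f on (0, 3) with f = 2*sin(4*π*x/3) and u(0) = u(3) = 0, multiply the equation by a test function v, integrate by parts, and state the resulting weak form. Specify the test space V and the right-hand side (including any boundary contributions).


V = H^1_0(0, 3) (so v(0) = v(3) = 0); weak form: ∫_0^3 u'v' dx = ∫_0^3 (2*sin(4*π*x/3)) v dx for all v ∈ V.

Multiply both sides by a test function v and integrate from 0 to 3:
  ∫_0^3 −u''(x) v(x) dx = ∫_0^3 f(x) v(x) dx.
Integrate the LHS by parts once:
  ∫_0^3 −u'' v dx = −[u'(x) v(x)]_0^3 + ∫_0^3 u'(x) v'(x) dx.
Thus ∫_0^3 u'(x) v'(x) dx = ∫_0^3 f(x) v(x) dx + [u'(x) v(x)]_0^3.
Choose V so that boundary terms are either known or forced to vanish.
u is Dirichlet: u(0) = u(3) = 0. Let V = H^1_0(0, 3); then v(0) = v(3) = 0, and [u' v]_0^3 = 0.
Weak formulation: find u (satisfying any essential BC) such that ∫_0^3 u'(x) v'(x) dx = ∫_0^3 f v dx for all v ∈ V.
Substituting f(x) = 2*sin(4*π*x/3), the right-hand side is ∫_0^3 (2*sin(4*π*x/3)) v dx.
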